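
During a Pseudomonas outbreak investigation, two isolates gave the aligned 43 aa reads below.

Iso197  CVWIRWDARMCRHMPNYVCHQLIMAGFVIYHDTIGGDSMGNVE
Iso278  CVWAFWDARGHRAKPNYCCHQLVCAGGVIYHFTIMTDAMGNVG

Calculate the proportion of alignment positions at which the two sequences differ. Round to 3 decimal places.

The sequences differ at positions 4 (I/A), 5 (R/F), 10 (M/G), 11 (C/H), 13 (H/A), 14 (M/K), 18 (V/C), 23 (I/V), 24 (M/C), 27 (F/G), 32 (D/F), 35 (G/M), 36 (G/T), 38 (S/A), 43 (E/G).
There are 15 differences over 43 sites, so p = 15/43 = 0.349.

0.349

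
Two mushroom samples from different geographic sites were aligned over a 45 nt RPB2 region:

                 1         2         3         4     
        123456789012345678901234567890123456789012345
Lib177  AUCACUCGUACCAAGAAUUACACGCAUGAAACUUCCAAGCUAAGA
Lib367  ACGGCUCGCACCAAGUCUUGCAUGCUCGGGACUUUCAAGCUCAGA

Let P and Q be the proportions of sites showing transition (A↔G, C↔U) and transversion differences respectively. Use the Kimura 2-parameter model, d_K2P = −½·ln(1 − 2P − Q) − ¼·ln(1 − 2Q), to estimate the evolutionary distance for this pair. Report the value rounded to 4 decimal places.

The sequences differ at positions 2 (U/C, transition), 3 (C/G, transversion), 4 (A/G, transition), 9 (U/C, transition), 16 (A/U, transversion), 17 (A/C, transversion), 20 (A/G, transition), 23 (C/U, transition), 26 (A/U, transversion), 27 (U/C, transition), 29 (A/G, transition), 30 (A/G, transition), 35 (C/U, transition), 42 (A/C, transversion).
Of the 14 differences, 9 transitions and 5 transversions over 45 sites: P = 9/45 = 0.200000, Q = 5/45 = 0.111111.
d = −0.5·ln(0.488889) − 0.25·ln(0.777778) = −0.5·(-0.715620) − 0.25·(-0.251314) = 0.4206.

0.4206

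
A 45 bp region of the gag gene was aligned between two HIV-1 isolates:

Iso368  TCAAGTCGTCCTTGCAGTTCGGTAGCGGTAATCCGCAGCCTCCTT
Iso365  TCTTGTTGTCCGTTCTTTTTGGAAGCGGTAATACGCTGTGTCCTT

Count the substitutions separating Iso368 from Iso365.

Mismatches occur at site 3 (A↔T), site 4 (A↔T), site 7 (C↔T), site 12 (T↔G), site 14 (G↔T), site 16 (A↔T), site 17 (G↔T), site 20 (C↔T), site 23 (T↔A), site 33 (C↔A), site 37 (A↔T), site 39 (C↔T), site 40 (C↔G).
That gives 13 mismatches out of 45 aligned sites, so the Hamming distance is 13.

13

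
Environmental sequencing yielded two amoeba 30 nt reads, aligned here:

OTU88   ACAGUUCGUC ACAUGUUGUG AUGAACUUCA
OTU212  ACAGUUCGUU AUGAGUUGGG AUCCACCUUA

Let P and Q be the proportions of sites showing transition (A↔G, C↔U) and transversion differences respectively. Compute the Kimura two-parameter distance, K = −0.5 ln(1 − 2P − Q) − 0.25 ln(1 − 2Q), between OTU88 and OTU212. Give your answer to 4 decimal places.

0.3918

Differing sites — 10:C/U (Ti); 12:C/U (Ti); 13:A/G (Ti); 14:U/A (Tv); 19:U/G (Tv); 23:G/C (Tv); 24:A/C (Tv); 27:U/C (Ti); 29:C/U (Ti).
Of the 9 differences, 5 transitions and 4 transversions over 30 sites: P = 5/30 = 0.166667, Q = 4/30 = 0.133333.
d = −0.5·ln(0.533333) − 0.25·ln(0.733334) = −0.5·(-0.628609) − 0.25·(-0.310154) = 0.3918.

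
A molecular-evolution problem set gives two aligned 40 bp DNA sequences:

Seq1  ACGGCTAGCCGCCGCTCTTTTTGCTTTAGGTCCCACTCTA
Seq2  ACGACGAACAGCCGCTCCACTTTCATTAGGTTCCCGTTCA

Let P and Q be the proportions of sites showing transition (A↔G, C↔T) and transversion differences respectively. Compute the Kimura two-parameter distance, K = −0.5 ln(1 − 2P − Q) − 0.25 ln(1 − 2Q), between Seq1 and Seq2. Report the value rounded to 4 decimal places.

The sequences differ at positions 4 (G/A, transition), 6 (T/G, transversion), 8 (G/A, transition), 10 (C/A, transversion), 18 (T/C, transition), 19 (T/A, transversion), 20 (T/C, transition), 23 (G/T, transversion), 25 (T/A, transversion), 32 (C/T, transition), 35 (A/C, transversion), 36 (C/G, transversion), 38 (C/T, transition), 39 (T/C, transition).
Of the 14 differences, 7 transitions and 7 transversions over 40 sites: P = 7/40 = 0.175000, Q = 7/40 = 0.175000.
d = −0.5·ln(0.475000) − 0.25·ln(0.650000) = −0.5·(-0.744440) − 0.25·(-0.430783) = 0.4799.

0.4799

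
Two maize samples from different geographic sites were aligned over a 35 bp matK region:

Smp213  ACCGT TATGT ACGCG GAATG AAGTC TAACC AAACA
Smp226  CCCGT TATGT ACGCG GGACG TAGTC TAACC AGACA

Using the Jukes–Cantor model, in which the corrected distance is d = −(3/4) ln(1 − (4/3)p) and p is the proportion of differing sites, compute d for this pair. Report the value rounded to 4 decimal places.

Differing sites — 1:A/C; 17:A/G; 19:T/C; 21:A/T; 32:A/G.
p = 5/35 = 0.142857.
d = −0.75 · ln(1 − (4/3)·0.142857) = −0.75 · ln(0.809524) = −0.75 · (-0.211309) = 0.1585.

0.1585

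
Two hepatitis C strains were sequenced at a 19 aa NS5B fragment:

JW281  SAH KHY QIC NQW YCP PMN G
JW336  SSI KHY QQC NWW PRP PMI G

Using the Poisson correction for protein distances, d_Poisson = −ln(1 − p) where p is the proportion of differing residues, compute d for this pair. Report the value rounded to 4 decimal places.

0.4595

Mismatches occur at site 2 (A→S), site 3 (H→I), site 8 (I→Q), site 11 (Q→W), site 13 (Y→P), site 14 (C→R), site 18 (N→I).
p = 7/19 = 0.368421.
d = −ln(1 − 0.368421) = −ln(0.631579) = 0.4595.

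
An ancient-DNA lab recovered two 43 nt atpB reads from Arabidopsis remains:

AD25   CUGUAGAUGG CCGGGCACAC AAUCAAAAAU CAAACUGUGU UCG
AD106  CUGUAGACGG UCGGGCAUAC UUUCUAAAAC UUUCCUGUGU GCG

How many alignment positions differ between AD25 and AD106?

12

Differing sites — 8:U/C; 11:C/U; 18:C/U; 21:A/U; 22:A/U; 25:A/U; 30:U/C; 31:C/U; 32:A/U; 33:A/U; 34:A/C; 41:U/G.
That gives 12 mismatches out of 43 aligned sites, so the Hamming distance is 12.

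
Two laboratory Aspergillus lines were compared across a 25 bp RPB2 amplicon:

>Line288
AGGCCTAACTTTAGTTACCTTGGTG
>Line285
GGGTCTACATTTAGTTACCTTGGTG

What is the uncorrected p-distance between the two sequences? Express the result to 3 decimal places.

0.160

Differing sites — 1:A/G; 4:C/T; 8:A/C; 9:C/A.
There are 4 differences over 25 sites, so p = 4/25 = 0.160.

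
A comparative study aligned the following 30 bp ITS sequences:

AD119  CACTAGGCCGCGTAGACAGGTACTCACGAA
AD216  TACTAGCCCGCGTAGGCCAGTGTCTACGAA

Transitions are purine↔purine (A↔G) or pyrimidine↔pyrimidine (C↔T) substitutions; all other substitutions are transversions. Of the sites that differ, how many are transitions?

Differing sites — 1:C/T (Ti); 7:G/C (Tv); 16:A/G (Ti); 18:A/C (Tv); 19:G/A (Ti); 22:A/G (Ti); 23:C/T (Ti); 24:T/C (Ti); 25:C/T (Ti).
Of the 9 differences, 7 transitions and 2 transversions, so the answer is 7.

7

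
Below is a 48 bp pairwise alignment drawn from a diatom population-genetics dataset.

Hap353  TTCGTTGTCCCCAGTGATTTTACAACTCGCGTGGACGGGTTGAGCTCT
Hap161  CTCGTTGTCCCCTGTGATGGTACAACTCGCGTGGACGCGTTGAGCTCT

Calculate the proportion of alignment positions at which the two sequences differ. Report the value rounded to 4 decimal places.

Differing sites — 1:T/C; 13:A/T; 19:T/G; 20:T/G; 38:G/C.
There are 5 differences over 48 sites, so p = 5/48 = 0.1042.

0.1042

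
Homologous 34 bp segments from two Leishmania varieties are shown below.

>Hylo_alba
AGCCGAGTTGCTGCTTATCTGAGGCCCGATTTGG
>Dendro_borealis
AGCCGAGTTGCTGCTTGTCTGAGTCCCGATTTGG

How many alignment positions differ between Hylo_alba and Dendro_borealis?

Mismatches occur at site 17 (A→G), site 24 (G→T).
That gives 2 mismatches out of 34 aligned sites, so the Hamming distance is 2.

2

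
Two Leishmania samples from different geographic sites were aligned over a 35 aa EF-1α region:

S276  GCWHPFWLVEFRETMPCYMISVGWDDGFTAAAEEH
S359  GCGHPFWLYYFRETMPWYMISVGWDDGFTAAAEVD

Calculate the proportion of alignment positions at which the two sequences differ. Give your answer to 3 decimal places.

The sequences differ at positions 3 (W/G), 9 (V/Y), 10 (E/Y), 17 (C/W), 34 (E/V), 35 (H/D).
There are 6 differences over 35 sites, so p = 6/35 = 0.171.

0.171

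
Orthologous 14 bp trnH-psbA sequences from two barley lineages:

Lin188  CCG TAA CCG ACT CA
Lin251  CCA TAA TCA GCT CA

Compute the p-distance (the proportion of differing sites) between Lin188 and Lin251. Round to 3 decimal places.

The sequences differ at positions 3 (G/A), 7 (C/T), 9 (G/A), 10 (A/G).
There are 4 differences over 14 sites, so p = 4/14 = 0.286.

0.286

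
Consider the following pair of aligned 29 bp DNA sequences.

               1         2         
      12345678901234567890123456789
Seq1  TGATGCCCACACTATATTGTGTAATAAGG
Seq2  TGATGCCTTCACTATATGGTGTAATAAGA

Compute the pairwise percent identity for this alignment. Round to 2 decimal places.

Mismatches occur at site 8 (C/T), site 9 (A/T), site 18 (T/G), site 29 (G/A).
25 of the 29 sites match, so the percent identity is 25/29 × 100 = 86.21%.

86.21%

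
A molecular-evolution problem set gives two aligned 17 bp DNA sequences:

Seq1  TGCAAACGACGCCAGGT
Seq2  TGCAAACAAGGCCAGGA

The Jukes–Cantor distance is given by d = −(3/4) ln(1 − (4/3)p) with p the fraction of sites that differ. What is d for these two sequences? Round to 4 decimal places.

0.2012

Differing sites — 8:G/A; 10:C/G; 17:T/A.
p = 3/17 = 0.176471.
d = −0.75 · ln(1 − (4/3)·0.176471) = −0.75 · ln(0.764705) = −0.75 · (-0.268265) = 0.2012.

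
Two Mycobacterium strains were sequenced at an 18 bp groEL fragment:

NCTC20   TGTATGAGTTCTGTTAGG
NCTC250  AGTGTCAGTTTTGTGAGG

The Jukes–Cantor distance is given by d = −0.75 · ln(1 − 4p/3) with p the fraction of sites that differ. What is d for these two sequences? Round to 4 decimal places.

0.3470

Mismatches occur at site 1 (T↔A), site 4 (A↔G), site 6 (G↔C), site 11 (C↔T), site 15 (T↔G).
p = 5/18 = 0.277778.
d = −0.75 · ln(1 − (4/3)·0.277778) = −0.75 · ln(0.629629) = −0.75 · (-0.462625) = 0.3470.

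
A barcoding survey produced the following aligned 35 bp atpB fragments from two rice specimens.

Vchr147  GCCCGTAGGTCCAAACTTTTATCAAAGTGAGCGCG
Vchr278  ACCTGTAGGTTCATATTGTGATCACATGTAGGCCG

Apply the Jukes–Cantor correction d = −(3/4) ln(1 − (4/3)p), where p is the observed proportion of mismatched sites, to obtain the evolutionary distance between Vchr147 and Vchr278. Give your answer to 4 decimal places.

0.5128

The sequences differ at positions 1 (G/A), 4 (C/T), 11 (C/T), 14 (A/T), 16 (C/T), 18 (T/G), 20 (T/G), 25 (A/C), 27 (G/T), 28 (T/G), 29 (G/T), 32 (C/G), 33 (G/C).
p = 13/35 = 0.371429.
d = −0.75 · ln(1 − (4/3)·0.371429) = −0.75 · ln(0.504761) = −0.75 · (-0.683670) = 0.5128.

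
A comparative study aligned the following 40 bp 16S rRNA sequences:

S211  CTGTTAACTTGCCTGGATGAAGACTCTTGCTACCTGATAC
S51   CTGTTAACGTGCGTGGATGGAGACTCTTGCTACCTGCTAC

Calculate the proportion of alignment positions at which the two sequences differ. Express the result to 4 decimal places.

Differing sites — 9:T/G; 13:C/G; 20:A/G; 37:A/C.
There are 4 differences over 40 sites, so p = 4/40 = 0.1000.

0.1000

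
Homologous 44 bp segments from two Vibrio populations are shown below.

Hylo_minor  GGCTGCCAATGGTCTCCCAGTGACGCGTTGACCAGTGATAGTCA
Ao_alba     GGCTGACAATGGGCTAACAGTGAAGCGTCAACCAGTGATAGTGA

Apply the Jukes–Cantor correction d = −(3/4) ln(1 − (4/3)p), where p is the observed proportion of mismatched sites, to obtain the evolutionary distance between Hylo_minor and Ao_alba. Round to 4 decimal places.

The sequences differ at positions 6 (C/A), 13 (T/G), 16 (C/A), 17 (C/A), 24 (C/A), 29 (T/C), 30 (G/A), 43 (C/G).
p = 8/44 = 0.181818.
d = −0.75 · ln(1 − (4/3)·0.181818) = −0.75 · ln(0.757576) = −0.75 · (-0.277631) = 0.2082.

0.2082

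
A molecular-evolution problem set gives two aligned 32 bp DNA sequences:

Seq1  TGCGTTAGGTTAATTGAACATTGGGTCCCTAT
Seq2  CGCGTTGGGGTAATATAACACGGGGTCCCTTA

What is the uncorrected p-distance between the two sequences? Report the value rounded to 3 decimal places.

The sequences differ at positions 1 (T/C), 7 (A/G), 10 (T/G), 15 (T/A), 16 (G/T), 21 (T/C), 22 (T/G), 31 (A/T), 32 (T/A).
There are 9 differences over 32 sites, so p = 9/32 = 0.281.

0.281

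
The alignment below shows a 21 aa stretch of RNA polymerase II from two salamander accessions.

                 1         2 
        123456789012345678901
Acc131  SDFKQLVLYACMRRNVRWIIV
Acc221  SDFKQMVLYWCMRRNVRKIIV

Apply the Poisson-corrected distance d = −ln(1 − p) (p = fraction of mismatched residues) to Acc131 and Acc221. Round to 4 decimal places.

Mismatches occur at site 6 (L/M), site 10 (A/W), site 18 (W/K).
p = 3/21 = 0.142857.
d = −ln(1 − 0.142857) = −ln(0.857143) = 0.1542.

0.1542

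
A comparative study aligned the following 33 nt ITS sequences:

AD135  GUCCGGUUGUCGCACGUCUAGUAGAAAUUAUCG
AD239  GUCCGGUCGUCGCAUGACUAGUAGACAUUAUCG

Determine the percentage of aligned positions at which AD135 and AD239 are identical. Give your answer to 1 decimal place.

Differing sites — 8:U/C; 15:C/U; 17:U/A; 26:A/C.
29 of the 33 sites match, so the percent identity is 29/33 × 100 = 87.9%.

87.9%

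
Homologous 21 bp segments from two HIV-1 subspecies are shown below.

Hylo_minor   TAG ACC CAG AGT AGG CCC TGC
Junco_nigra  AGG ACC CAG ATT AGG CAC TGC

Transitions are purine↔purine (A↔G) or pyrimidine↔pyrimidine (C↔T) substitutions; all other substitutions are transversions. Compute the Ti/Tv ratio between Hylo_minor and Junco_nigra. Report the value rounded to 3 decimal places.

Mismatches occur at site 1 (T/A, transversion), site 2 (A/G, transition), site 11 (G/T, transversion), site 17 (C/A, transversion).
Of the 4 differences, 1 transition and 3 transversions, so Ti/Tv = 1/3 = 0.333.

0.333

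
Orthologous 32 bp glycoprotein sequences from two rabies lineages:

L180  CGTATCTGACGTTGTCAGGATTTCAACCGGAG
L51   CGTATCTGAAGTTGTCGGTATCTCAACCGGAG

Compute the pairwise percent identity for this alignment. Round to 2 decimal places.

87.50%

Mismatches occur at site 10 (C↔A), site 17 (A↔G), site 19 (G↔T), site 22 (T↔C).
28 of the 32 sites match, so the percent identity is 28/32 × 100 = 87.50%.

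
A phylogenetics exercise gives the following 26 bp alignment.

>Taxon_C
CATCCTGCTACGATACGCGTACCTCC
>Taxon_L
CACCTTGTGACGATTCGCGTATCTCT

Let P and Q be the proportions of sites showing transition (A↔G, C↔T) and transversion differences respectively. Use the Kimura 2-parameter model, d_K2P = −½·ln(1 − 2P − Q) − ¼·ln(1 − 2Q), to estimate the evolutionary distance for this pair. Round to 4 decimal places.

Differing sites — 3:T/C (Ti); 5:C/T (Ti); 8:C/T (Ti); 9:T/G (Tv); 15:A/T (Tv); 22:C/T (Ti); 26:C/T (Ti).
Of the 7 differences, 5 transitions and 2 transversions over 26 sites: P = 5/26 = 0.192308, Q = 2/26 = 0.076923.
d = −0.5·ln(0.538461) − 0.25·ln(0.846154) = −0.5·(-0.619040) − 0.25·(-0.167054) = 0.3513.

0.3513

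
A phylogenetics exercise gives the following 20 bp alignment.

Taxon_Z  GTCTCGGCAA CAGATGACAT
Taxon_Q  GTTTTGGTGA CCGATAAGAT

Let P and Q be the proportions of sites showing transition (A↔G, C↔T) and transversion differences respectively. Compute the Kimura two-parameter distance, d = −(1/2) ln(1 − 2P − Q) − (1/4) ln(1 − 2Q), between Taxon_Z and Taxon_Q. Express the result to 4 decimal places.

The sequences differ at positions 3 (C/T, transition), 5 (C/T, transition), 8 (C/T, transition), 9 (A/G, transition), 12 (A/C, transversion), 16 (G/A, transition), 18 (C/G, transversion).
Of the 7 differences, 5 transitions and 2 transversions over 20 sites: P = 5/20 = 0.250000, Q = 2/20 = 0.100000.
d = −0.5·ln(0.400000) − 0.25·ln(0.800000) = −0.5·(-0.916291) − 0.25·(-0.223144) = 0.5139.

0.5139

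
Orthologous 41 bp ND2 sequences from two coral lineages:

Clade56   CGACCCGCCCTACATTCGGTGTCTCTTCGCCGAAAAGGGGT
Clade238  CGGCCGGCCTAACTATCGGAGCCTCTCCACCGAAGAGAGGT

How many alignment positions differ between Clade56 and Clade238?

12

The sequences differ at positions 3 (A/G), 6 (C/G), 10 (C/T), 11 (T/A), 14 (A/T), 15 (T/A), 20 (T/A), 22 (T/C), 27 (T/C), 29 (G/A), 35 (A/G), 38 (G/A).
That gives 12 mismatches out of 41 aligned sites, so the Hamming distance is 12.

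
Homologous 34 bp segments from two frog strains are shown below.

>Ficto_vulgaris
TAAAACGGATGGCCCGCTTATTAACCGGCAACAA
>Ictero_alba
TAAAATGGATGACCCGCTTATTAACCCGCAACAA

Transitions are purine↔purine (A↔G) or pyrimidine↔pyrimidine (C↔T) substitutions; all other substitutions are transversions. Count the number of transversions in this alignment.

The sequences differ at positions 6 (C/T, transition), 12 (G/A, transition), 27 (G/C, transversion).
Of the 3 differences, 2 transitions and 1 transversion, so the answer is 1.

1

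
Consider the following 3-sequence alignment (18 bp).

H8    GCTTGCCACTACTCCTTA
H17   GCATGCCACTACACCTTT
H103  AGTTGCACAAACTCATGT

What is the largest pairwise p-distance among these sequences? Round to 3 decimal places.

0.556

Pairwise Hamming distances:
  H8 vs H17: 3
  H8 vs H103: 9
  H17 vs H103: 10
The largest is 10 mismatches, between H17 and H103; p = 10/18 = 0.556.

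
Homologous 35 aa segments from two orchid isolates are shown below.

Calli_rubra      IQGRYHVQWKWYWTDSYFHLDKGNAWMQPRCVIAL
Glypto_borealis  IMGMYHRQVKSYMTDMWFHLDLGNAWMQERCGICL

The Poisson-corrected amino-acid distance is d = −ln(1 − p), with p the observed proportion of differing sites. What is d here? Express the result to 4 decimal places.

0.4199

Mismatches occur at site 2 (Q↔M), site 4 (R↔M), site 7 (V↔R), site 9 (W↔V), site 11 (W↔S), site 13 (W↔M), site 16 (S↔M), site 17 (Y↔W), site 22 (K↔L), site 29 (P↔E), site 32 (V↔G), site 34 (A↔C).
p = 12/35 = 0.342857.
d = −ln(1 − 0.342857) = −ln(0.657143) = 0.4199.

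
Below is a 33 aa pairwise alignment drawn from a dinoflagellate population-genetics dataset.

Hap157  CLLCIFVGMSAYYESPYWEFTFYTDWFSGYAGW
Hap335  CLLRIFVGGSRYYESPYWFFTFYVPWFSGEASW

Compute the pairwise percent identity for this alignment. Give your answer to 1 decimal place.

75.8%

Mismatches occur at site 4 (C↔R), site 9 (M↔G), site 11 (A↔R), site 19 (E↔F), site 24 (T↔V), site 25 (D↔P), site 30 (Y↔E), site 32 (G↔S).
25 of the 33 sites match, so the percent identity is 25/33 × 100 = 75.8%.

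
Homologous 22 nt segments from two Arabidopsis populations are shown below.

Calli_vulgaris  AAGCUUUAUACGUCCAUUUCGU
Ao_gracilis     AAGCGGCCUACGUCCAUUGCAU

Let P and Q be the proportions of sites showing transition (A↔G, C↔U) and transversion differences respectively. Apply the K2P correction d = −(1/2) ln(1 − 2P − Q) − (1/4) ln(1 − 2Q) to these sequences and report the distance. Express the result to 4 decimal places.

0.3390

Differing sites — 5:U/G (Tv); 6:U/G (Tv); 7:U/C (Ti); 8:A/C (Tv); 19:U/G (Tv); 21:G/A (Ti).
Of the 6 differences, 2 transitions and 4 transversions over 22 sites: P = 2/22 = 0.090909, Q = 4/22 = 0.181818.
d = −0.5·ln(0.636364) − 0.25·ln(0.636364) = −0.5·(-0.451985) − 0.25·(-0.451985) = 0.3390.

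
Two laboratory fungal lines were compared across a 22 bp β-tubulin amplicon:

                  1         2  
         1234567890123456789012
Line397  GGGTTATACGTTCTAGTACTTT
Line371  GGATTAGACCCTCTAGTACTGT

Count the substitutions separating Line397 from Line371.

5

The sequences differ at positions 3 (G/A), 7 (T/G), 10 (G/C), 11 (T/C), 21 (T/G).
That gives 5 mismatches out of 22 aligned sites, so the Hamming distance is 5.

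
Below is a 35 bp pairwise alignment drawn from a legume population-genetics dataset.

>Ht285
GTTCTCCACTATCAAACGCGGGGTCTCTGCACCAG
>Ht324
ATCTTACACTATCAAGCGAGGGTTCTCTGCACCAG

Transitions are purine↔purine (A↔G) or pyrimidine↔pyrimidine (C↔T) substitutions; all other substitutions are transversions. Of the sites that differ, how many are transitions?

Differing sites — 1:G/A (Ti); 3:T/C (Ti); 4:C/T (Ti); 6:C/A (Tv); 16:A/G (Ti); 19:C/A (Tv); 23:G/T (Tv).
Of the 7 differences, 4 transitions and 3 transversions, so the answer is 4.

4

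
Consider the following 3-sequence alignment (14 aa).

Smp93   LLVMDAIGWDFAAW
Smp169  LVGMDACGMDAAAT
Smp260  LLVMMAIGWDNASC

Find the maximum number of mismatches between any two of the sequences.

Pairwise Hamming distances:
  Smp93 vs Smp169: 6
  Smp93 vs Smp260: 4
  Smp169 vs Smp260: 8
The largest is 8, between Smp169 and Smp260.

8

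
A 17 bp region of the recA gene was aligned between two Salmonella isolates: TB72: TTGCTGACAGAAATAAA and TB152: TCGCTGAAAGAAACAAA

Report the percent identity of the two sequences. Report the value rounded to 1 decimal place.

82.4%

The sequences differ at positions 2 (T/C), 8 (C/A), 14 (T/C).
14 of the 17 sites match, so the percent identity is 14/17 × 100 = 82.4%.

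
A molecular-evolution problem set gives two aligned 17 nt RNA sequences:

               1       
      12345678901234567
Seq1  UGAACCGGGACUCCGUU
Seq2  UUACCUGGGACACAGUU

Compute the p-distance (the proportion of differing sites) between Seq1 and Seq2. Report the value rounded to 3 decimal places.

0.294

Mismatches occur at site 2 (G/U), site 4 (A/C), site 6 (C/U), site 12 (U/A), site 14 (C/A).
There are 5 differences over 17 sites, so p = 5/17 = 0.294.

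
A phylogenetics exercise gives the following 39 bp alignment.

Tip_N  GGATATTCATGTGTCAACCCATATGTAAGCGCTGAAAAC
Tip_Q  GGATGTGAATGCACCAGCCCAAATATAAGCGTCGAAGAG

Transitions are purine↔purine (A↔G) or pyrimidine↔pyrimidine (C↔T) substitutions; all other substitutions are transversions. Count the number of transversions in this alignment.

Mismatches occur at site 5 (A/G, transition), site 7 (T/G, transversion), site 8 (C/A, transversion), site 12 (T/C, transition), site 13 (G/A, transition), site 14 (T/C, transition), site 17 (A/G, transition), site 22 (T/A, transversion), site 25 (G/A, transition), site 32 (C/T, transition), site 33 (T/C, transition), site 37 (A/G, transition), site 39 (C/G, transversion).
Of the 13 differences, 9 transitions and 4 transversions, so the answer is 4.

4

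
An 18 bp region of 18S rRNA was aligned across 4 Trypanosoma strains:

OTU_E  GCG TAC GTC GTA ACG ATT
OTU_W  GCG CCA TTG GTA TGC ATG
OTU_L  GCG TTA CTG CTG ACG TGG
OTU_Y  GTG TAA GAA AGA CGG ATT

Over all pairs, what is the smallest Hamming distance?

8

Pairwise Hamming distances:
  OTU_E vs OTU_W: 9
  OTU_E vs OTU_L: 9
  OTU_E vs OTU_Y: 8
  OTU_W vs OTU_L: 10
  OTU_W vs OTU_Y: 11
  OTU_L vs OTU_Y: 13
The smallest is 8, between OTU_E and OTU_Y.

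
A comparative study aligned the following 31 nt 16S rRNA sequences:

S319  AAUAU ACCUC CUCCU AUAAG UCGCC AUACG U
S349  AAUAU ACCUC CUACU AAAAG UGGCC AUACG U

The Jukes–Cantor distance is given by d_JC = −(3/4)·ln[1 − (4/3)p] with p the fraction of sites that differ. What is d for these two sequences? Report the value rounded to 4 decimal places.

Differing sites — 13:C/A; 17:U/A; 22:C/G.
p = 3/31 = 0.096774.
d = −0.75 · ln(1 − (4/3)·0.096774) = −0.75 · ln(0.870968) = −0.75 · (-0.138150) = 0.1036.

0.1036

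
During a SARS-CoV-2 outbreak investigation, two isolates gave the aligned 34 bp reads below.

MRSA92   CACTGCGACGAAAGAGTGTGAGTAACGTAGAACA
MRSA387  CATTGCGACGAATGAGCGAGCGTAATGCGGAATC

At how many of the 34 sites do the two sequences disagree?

10

Mismatches occur at site 3 (C→T), site 13 (A→T), site 17 (T→C), site 19 (T→A), site 21 (A→C), site 26 (C→T), site 28 (T→C), site 29 (A→G), site 33 (C→T), site 34 (A→C).
That gives 10 mismatches out of 34 aligned sites, so the Hamming distance is 10.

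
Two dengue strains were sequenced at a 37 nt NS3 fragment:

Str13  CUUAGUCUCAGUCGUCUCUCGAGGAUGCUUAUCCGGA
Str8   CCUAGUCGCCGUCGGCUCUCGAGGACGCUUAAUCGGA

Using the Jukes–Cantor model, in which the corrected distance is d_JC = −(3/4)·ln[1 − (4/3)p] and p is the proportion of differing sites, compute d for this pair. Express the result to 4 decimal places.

Mismatches occur at site 2 (U/C), site 8 (U/G), site 10 (A/C), site 15 (U/G), site 26 (U/C), site 32 (U/A), site 33 (C/U).
p = 7/37 = 0.189189.
d = −0.75 · ln(1 − (4/3)·0.189189) = −0.75 · ln(0.747748) = −0.75 · (-0.290689) = 0.2180.

0.2180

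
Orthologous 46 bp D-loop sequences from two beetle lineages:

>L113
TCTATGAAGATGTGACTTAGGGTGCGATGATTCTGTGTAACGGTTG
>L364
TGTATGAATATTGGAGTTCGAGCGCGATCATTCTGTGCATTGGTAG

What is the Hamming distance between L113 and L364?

13

Mismatches occur at site 2 (C→G), site 9 (G→T), site 12 (G→T), site 13 (T→G), site 16 (C→G), site 19 (A→C), site 21 (G→A), site 23 (T→C), site 29 (G→C), site 38 (T→C), site 40 (A→T), site 41 (C→T), site 45 (T→A).
That gives 13 mismatches out of 46 aligned sites, so the Hamming distance is 13.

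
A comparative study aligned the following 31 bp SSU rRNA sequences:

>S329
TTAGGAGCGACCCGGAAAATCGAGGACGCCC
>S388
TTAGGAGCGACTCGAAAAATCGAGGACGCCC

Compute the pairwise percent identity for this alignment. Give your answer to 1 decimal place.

Differing sites — 12:C/T; 15:G/A.
29 of the 31 sites match, so the percent identity is 29/31 × 100 = 93.5%.

93.5%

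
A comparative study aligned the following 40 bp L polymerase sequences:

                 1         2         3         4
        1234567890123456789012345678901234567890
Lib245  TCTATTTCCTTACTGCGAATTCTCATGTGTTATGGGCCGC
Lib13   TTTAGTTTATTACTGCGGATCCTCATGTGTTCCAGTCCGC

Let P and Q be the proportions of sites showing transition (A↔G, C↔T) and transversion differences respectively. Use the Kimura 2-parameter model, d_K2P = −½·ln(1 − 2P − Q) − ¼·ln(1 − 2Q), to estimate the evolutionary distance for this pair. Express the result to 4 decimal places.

The sequences differ at positions 2 (C/T, transition), 5 (T/G, transversion), 8 (C/T, transition), 9 (C/A, transversion), 18 (A/G, transition), 21 (T/C, transition), 32 (A/C, transversion), 33 (T/C, transition), 34 (G/A, transition), 36 (G/T, transversion).
Of the 10 differences, 6 transitions and 4 transversions over 40 sites: P = 6/40 = 0.150000, Q = 4/40 = 0.100000.
d = −0.5·ln(0.600000) − 0.25·ln(0.800000) = −0.5·(-0.510826) − 0.25·(-0.223144) = 0.3112.

0.3112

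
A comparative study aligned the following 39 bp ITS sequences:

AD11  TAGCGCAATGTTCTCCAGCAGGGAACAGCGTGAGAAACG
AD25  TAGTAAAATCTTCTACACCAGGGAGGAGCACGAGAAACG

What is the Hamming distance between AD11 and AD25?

10

The sequences differ at positions 4 (C/T), 5 (G/A), 6 (C/A), 10 (G/C), 15 (C/A), 18 (G/C), 25 (A/G), 26 (C/G), 30 (G/A), 31 (T/C).
That gives 10 mismatches out of 39 aligned sites, so the Hamming distance is 10.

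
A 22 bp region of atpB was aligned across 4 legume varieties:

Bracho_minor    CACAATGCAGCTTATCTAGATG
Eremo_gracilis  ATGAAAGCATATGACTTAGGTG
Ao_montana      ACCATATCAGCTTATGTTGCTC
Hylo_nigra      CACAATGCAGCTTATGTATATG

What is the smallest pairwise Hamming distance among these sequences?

Pairwise Hamming distances:
  Bracho_minor vs Eremo_gracilis: 10
  Bracho_minor vs Ao_montana: 9
  Bracho_minor vs Hylo_nigra: 2
  Eremo_gracilis vs Ao_montana: 12
  Eremo_gracilis vs Hylo_nigra: 11
  Ao_montana vs Hylo_nigra: 9
The smallest is 2, between Bracho_minor and Hylo_nigra.

2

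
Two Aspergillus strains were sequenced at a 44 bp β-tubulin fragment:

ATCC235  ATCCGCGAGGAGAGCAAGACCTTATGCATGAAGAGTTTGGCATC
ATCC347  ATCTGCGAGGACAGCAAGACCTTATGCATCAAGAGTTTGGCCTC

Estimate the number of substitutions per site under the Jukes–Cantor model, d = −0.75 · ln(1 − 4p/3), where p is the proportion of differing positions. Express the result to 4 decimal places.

0.0969

Differing sites — 4:C/T; 12:G/C; 30:G/C; 42:A/C.
p = 4/44 = 0.090909.
d = −0.75 · ln(1 − (4/3)·0.090909) = −0.75 · ln(0.878788) = −0.75 · (-0.129212) = 0.0969.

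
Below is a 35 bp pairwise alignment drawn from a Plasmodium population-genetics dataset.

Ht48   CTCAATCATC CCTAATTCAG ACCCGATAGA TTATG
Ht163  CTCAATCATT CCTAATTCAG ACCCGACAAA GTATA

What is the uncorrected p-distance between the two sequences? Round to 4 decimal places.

Differing sites — 10:C/T; 27:T/C; 29:G/A; 31:T/G; 35:G/A.
There are 5 differences over 35 sites, so p = 5/35 = 0.1429.

0.1429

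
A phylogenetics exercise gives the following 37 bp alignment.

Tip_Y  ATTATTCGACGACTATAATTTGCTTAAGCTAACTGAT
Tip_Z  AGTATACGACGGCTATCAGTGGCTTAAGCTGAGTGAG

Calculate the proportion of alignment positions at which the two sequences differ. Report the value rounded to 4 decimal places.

Mismatches occur at site 2 (T/G), site 6 (T/A), site 12 (A/G), site 17 (A/C), site 19 (T/G), site 21 (T/G), site 31 (A/G), site 33 (C/G), site 37 (T/G).
There are 9 differences over 37 sites, so p = 9/37 = 0.2432.

0.2432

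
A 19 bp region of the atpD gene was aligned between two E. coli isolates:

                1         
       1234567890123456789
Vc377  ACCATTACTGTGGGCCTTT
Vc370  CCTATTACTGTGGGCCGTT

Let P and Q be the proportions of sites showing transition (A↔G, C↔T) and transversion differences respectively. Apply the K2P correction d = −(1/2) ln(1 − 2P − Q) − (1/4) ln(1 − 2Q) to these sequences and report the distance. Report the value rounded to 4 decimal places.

0.1773

Differing sites — 1:A/C (Tv); 3:C/T (Ti); 17:T/G (Tv).
Of the 3 differences, 1 transition and 2 transversions over 19 sites: P = 1/19 = 0.052632, Q = 2/19 = 0.105263.
d = −0.5·ln(0.789473) − 0.25·ln(0.789474) = −0.5·(-0.236390) − 0.25·(-0.236388) = 0.1773.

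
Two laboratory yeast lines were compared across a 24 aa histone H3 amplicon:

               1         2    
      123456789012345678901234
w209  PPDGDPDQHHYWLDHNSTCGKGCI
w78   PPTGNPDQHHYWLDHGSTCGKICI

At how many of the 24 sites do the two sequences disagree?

4

The sequences differ at positions 3 (D/T), 5 (D/N), 16 (N/G), 22 (G/I).
That gives 4 mismatches out of 24 aligned sites, so the Hamming distance is 4.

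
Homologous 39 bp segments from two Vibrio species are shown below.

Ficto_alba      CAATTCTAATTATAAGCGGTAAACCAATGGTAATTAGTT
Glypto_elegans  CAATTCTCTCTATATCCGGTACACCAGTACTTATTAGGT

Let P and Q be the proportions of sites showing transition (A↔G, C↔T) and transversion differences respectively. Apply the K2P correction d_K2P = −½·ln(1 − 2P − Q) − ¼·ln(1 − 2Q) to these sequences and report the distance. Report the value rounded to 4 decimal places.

The sequences differ at positions 8 (A/C, transversion), 9 (A/T, transversion), 10 (T/C, transition), 15 (A/T, transversion), 16 (G/C, transversion), 22 (A/C, transversion), 27 (A/G, transition), 29 (G/A, transition), 30 (G/C, transversion), 32 (A/T, transversion), 38 (T/G, transversion).
Of the 11 differences, 3 transitions and 8 transversions over 39 sites: P = 3/39 = 0.076923, Q = 8/39 = 0.205128.
d = −0.5·ln(0.641026) − 0.25·ln(0.589744) = −0.5·(-0.444685) − 0.25·(-0.528067) = 0.3544.

0.3544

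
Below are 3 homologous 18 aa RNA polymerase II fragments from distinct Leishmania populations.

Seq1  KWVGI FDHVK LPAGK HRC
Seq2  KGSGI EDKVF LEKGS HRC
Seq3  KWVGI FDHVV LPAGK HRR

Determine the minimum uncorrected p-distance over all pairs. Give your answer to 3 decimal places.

0.111

Pairwise Hamming distances:
  Seq1 vs Seq2: 8
  Seq1 vs Seq3: 2
  Seq2 vs Seq3: 9
The smallest is 2 mismatches, between Seq1 and Seq3; p = 2/18 = 0.111.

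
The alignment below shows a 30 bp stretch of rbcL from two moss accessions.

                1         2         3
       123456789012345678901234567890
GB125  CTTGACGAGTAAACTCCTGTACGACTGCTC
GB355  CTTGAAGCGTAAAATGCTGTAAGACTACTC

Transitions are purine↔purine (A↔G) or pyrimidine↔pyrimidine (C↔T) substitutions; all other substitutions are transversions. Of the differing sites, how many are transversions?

The sequences differ at positions 6 (C/A, transversion), 8 (A/C, transversion), 14 (C/A, transversion), 16 (C/G, transversion), 22 (C/A, transversion), 27 (G/A, transition).
Of the 6 differences, 1 transition and 5 transversions, so the answer is 5.

5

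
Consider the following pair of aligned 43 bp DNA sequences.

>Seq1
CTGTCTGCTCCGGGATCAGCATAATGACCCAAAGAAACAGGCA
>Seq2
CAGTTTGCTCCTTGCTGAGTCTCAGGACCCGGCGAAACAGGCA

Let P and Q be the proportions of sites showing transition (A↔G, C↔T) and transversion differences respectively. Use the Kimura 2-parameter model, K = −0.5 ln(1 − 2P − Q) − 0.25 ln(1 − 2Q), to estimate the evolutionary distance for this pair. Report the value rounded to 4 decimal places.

0.3871

Differing sites — 2:T/A (Tv); 5:C/T (Ti); 12:G/T (Tv); 13:G/T (Tv); 15:A/C (Tv); 17:C/G (Tv); 20:C/T (Ti); 21:A/C (Tv); 23:A/C (Tv); 25:T/G (Tv); 31:A/G (Ti); 32:A/G (Ti); 33:A/C (Tv).
Of the 13 differences, 4 transitions and 9 transversions over 43 sites: P = 4/43 = 0.093023, Q = 9/43 = 0.209302.
d = −0.5·ln(0.604652) − 0.25·ln(0.581396) = −0.5·(-0.503102) − 0.25·(-0.542323) = 0.3871.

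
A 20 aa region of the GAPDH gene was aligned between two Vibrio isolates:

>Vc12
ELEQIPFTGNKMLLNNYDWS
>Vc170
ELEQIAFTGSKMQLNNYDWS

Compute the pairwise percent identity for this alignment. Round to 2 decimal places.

85.00%

Differing sites — 6:P/A; 10:N/S; 13:L/Q.
17 of the 20 sites match, so the percent identity is 17/20 × 100 = 85.00%.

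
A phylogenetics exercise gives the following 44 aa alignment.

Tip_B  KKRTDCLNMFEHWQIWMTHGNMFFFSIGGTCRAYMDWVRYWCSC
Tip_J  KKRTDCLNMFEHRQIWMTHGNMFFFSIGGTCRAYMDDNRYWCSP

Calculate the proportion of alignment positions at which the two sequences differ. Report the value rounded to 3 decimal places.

0.091

Mismatches occur at site 13 (W→R), site 37 (W→D), site 38 (V→N), site 44 (C→P).
There are 4 differences over 44 sites, so p = 4/44 = 0.091.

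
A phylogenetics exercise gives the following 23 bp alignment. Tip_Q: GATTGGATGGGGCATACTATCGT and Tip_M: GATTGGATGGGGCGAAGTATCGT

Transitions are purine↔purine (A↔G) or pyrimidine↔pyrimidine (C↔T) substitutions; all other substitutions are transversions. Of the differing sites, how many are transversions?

2

Differing sites — 14:A/G (Ti); 15:T/A (Tv); 17:C/G (Tv).
Of the 3 differences, 1 transition and 2 transversions, so the answer is 2.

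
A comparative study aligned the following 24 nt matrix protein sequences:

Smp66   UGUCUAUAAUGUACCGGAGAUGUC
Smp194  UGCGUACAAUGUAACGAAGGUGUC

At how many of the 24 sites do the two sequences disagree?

6

The sequences differ at positions 3 (U/C), 4 (C/G), 7 (U/C), 14 (C/A), 17 (G/A), 20 (A/G).
That gives 6 mismatches out of 24 aligned sites, so the Hamming distance is 6.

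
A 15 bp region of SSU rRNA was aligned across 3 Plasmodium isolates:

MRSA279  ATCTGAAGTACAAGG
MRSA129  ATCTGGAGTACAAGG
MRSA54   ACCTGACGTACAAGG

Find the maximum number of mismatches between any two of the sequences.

Pairwise Hamming distances:
  MRSA279 vs MRSA129: 1
  MRSA279 vs MRSA54: 2
  MRSA129 vs MRSA54: 3
The largest is 3, between MRSA129 and MRSA54.

3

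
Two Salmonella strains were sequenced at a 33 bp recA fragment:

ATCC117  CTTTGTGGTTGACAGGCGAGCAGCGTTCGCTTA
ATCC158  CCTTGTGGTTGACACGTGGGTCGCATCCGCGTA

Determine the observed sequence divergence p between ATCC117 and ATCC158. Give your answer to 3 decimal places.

The sequences differ at positions 2 (T/C), 15 (G/C), 17 (C/T), 19 (A/G), 21 (C/T), 22 (A/C), 25 (G/A), 27 (T/C), 31 (T/G).
There are 9 differences over 33 sites, so p = 9/33 = 0.273.

0.273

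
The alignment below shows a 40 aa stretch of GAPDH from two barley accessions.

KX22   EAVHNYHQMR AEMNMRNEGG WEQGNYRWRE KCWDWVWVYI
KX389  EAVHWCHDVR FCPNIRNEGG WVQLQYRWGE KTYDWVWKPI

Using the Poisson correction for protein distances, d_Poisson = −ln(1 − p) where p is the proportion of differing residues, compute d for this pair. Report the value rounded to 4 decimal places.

0.5108

Differing sites — 5:N/W; 6:Y/C; 8:Q/D; 9:M/V; 11:A/F; 12:E/C; 13:M/P; 15:M/I; 22:E/V; 24:G/L; 25:N/Q; 29:R/G; 32:C/T; 33:W/Y; 38:V/K; 39:Y/P.
p = 16/40 = 0.400000.
d = −ln(1 − 0.400000) = −ln(0.600000) = 0.5108.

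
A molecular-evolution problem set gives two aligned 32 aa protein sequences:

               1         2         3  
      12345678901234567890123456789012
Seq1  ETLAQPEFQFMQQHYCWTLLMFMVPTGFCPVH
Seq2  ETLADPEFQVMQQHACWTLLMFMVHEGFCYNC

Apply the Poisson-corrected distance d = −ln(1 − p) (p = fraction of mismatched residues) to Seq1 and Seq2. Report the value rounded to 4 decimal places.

0.2877

The sequences differ at positions 5 (Q/D), 10 (F/V), 15 (Y/A), 25 (P/H), 26 (T/E), 30 (P/Y), 31 (V/N), 32 (H/C).
p = 8/32 = 0.250000.
d = −ln(1 − 0.250000) = −ln(0.750000) = 0.2877.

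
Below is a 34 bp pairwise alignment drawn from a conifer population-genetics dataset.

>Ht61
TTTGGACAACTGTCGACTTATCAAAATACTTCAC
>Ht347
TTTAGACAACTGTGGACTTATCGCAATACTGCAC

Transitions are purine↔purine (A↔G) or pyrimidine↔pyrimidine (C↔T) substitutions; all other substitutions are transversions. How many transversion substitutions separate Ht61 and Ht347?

3

Differing sites — 4:G/A (Ti); 14:C/G (Tv); 23:A/G (Ti); 24:A/C (Tv); 31:T/G (Tv).
Of the 5 differences, 2 transitions and 3 transversions, so the answer is 3.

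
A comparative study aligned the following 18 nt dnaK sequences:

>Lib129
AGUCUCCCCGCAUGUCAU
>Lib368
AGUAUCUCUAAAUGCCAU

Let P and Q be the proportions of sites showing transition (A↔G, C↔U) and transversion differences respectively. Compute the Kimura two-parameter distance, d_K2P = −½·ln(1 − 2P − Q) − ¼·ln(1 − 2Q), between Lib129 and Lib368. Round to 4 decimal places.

Differing sites — 4:C/A (Tv); 7:C/U (Ti); 9:C/U (Ti); 10:G/A (Ti); 11:C/A (Tv); 15:U/C (Ti).
Of the 6 differences, 4 transitions and 2 transversions over 18 sites: P = 4/18 = 0.222222, Q = 2/18 = 0.111111.
d = −0.5·ln(0.444445) − 0.25·ln(0.777778) = −0.5·(-0.810929) − 0.25·(-0.251314) = 0.4683.

0.4683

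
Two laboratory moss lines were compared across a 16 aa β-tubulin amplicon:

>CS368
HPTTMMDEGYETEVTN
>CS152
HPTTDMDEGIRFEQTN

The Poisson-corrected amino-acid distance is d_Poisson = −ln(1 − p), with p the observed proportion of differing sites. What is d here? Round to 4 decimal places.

0.3747

Differing sites — 5:M/D; 10:Y/I; 11:E/R; 12:T/F; 14:V/Q.
p = 5/16 = 0.312500.
d = −ln(1 − 0.312500) = −ln(0.687500) = 0.3747.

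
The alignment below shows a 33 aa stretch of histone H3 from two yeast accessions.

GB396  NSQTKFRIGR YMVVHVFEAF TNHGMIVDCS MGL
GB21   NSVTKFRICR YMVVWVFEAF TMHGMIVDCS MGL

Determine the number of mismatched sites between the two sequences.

4

Differing sites — 3:Q/V; 9:G/C; 15:H/W; 22:N/M.
That gives 4 mismatches out of 33 aligned sites, so the Hamming distance is 4.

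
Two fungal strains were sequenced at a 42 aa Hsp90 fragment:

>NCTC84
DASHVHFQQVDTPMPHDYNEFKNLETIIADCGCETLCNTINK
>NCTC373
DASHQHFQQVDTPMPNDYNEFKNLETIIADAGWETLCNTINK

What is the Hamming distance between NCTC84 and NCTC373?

4

Mismatches occur at site 5 (V/Q), site 16 (H/N), site 31 (C/A), site 33 (C/W).
That gives 4 mismatches out of 42 aligned sites, so the Hamming distance is 4.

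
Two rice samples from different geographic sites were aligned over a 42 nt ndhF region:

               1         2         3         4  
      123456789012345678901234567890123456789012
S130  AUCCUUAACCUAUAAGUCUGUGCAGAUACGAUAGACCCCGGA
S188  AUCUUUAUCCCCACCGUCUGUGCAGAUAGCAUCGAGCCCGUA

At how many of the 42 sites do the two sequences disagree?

12

Differing sites — 4:C/U; 8:A/U; 11:U/C; 12:A/C; 13:U/A; 14:A/C; 15:A/C; 29:C/G; 30:G/C; 33:A/C; 36:C/G; 41:G/U.
That gives 12 mismatches out of 42 aligned sites, so the Hamming distance is 12.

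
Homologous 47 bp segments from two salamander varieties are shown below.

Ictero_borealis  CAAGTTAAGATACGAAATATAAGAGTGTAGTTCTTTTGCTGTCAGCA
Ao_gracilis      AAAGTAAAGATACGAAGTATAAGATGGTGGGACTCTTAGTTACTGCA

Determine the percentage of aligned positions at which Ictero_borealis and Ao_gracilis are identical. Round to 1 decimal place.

The sequences differ at positions 1 (C/A), 6 (T/A), 17 (A/G), 25 (G/T), 26 (T/G), 29 (A/G), 31 (T/G), 32 (T/A), 35 (T/C), 38 (G/A), 39 (C/G), 41 (G/T), 42 (T/A), 44 (A/T).
33 of the 47 sites match, so the percent identity is 33/47 × 100 = 70.2%.

70.2%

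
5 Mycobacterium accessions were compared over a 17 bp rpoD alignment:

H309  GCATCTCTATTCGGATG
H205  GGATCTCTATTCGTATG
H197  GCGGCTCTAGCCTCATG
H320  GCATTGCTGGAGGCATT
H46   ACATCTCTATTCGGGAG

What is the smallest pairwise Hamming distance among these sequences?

Pairwise Hamming distances:
  H309 vs H205: 2
  H309 vs H197: 6
  H309 vs H320: 8
  H309 vs H46: 3
  H205 vs H197: 7
  H205 vs H320: 9
  H205 vs H46: 5
  H197 vs H320: 9
  H197 vs H46: 9
  H320 vs H46: 11
The smallest is 2, between H309 and H205.

2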